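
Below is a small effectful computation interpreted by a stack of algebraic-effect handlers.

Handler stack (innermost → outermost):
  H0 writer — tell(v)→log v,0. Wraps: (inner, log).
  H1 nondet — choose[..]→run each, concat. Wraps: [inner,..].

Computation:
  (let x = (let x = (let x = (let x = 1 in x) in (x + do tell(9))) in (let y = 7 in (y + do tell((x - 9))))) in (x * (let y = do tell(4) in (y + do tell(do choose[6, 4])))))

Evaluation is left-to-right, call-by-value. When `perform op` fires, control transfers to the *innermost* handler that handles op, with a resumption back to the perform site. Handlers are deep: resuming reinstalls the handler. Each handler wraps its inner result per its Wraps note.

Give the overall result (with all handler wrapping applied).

Working:
tell(9) @ H0 ⇒ log+=9
tell(-8) @ H0 ⇒ log+=-8
tell(4) @ H0 ⇒ log+=4
choose[6, 4] @ H1
  branch[0] choose=6:
    tell(6) @ H0 ⇒ log+=6
    H0 returns (0, (9, -8, 4, 6))
    H1 returns [(0, (9, -8, 4, 6))]
  branch[1] choose=4:
    tell(4) @ H0 ⇒ log+=4
    H0 returns (0, (9, -8, 4, 4))
    H1 returns [(0, (9, -8, 4, 4))]
= [(0, (9, -8, 4, 6)), (0, (9, -8, 4, 4))]

Answer: [(0, (9, -8, 4, 6)), (0, (9, -8, 4, 4))]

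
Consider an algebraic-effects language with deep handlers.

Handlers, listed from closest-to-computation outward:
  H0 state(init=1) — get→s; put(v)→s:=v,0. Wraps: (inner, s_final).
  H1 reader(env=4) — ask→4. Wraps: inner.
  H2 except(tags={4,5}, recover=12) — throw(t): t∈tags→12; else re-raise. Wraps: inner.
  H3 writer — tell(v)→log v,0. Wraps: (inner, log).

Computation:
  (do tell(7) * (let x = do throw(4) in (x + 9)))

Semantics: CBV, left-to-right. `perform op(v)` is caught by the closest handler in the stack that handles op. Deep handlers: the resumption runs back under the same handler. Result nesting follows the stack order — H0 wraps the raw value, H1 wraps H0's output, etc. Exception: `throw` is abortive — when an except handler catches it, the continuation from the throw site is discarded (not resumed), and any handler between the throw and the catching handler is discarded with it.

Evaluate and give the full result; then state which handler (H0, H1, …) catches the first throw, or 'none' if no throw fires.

Answer: (12, (7)) ; first throw caught by: H2

Working:
tell(7) @ H3 ⇒ log+=7
throw(4) @ H2 caught ⇒ 12
H3 returns (12, (7))
= (12, (7))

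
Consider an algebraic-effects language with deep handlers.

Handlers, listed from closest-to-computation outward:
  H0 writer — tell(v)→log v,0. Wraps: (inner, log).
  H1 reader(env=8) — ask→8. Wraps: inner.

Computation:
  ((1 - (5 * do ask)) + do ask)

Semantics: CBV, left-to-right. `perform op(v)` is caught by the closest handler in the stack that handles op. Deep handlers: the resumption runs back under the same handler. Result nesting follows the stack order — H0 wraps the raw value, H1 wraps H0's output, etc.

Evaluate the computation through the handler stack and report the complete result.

Answer: (-31, ())

Step-by-step:
ask @ H1 ⇒ 8
ask @ H1 ⇒ 8
H0 returns (-31, ())
H1 returns (-31, ())
= (-31, ())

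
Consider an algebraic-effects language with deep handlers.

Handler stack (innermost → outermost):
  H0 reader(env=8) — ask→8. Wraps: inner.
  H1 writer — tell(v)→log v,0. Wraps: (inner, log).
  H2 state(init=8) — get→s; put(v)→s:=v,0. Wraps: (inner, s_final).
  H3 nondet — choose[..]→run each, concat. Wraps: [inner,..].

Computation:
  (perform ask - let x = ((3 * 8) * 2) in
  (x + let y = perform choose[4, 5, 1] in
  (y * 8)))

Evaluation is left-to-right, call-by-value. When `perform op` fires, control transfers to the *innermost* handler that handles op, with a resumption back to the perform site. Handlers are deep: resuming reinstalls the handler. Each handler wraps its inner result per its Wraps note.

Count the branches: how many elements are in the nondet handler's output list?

Answer: 3

Step-by-step:
ask @ H0 ⇒ 8
choose[4, 5, 1] @ H3
  branch[0] choose=4:
    H0 returns -72
    H1 returns (-72, ())
    H2 returns ((-72, ()), 8)
    H3 returns [((-72, ()), 8)]
  branch[1] choose=5:
    H0 returns -80
    H1 returns (-80, ())
    H2 returns ((-80, ()), 8)
    H3 returns [((-80, ()), 8)]
  branch[2] choose=1:
    H0 returns -48
    H1 returns (-48, ())
    H2 returns ((-48, ()), 8)
    H3 returns [((-48, ()), 8)]
= [((-72, ()), 8), ((-80, ()), 8), ((-48, ()), 8)]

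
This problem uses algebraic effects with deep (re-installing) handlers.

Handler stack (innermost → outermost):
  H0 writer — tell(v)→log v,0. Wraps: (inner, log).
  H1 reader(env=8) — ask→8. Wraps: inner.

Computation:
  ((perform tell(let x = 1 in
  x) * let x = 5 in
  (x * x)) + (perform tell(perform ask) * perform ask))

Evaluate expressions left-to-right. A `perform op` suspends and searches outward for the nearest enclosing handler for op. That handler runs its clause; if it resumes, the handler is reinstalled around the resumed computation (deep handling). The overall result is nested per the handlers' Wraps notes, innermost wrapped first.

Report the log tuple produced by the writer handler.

Evaluation trace:
tell(1) @ H0 ⇒ log+=1
ask @ H1 ⇒ 8
tell(8) @ H0 ⇒ log+=8
ask @ H1 ⇒ 8
H0 returns (0, (1, 8))
H1 returns (0, (1, 8))
= (0, (1, 8))

Answer: (1, 8)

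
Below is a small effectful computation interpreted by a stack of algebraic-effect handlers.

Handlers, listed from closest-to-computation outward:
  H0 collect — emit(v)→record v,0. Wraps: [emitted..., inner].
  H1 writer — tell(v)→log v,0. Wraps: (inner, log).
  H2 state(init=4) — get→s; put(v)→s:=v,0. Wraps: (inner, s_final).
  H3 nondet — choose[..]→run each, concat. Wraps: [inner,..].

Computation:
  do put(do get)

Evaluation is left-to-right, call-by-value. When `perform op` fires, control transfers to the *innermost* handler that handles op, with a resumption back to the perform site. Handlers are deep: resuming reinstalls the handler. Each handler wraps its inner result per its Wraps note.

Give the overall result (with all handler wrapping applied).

Answer: [(([0], ()), 4)]

Step-by-step:
get @ H2 ⇒ 4
put(4) @ H2 ⇒ s:=4
H0 returns [0]
H1 returns ([0], ())
H2 returns (([0], ()), 4)
H3 returns [(([0], ()), 4)]
= [(([0], ()), 4)]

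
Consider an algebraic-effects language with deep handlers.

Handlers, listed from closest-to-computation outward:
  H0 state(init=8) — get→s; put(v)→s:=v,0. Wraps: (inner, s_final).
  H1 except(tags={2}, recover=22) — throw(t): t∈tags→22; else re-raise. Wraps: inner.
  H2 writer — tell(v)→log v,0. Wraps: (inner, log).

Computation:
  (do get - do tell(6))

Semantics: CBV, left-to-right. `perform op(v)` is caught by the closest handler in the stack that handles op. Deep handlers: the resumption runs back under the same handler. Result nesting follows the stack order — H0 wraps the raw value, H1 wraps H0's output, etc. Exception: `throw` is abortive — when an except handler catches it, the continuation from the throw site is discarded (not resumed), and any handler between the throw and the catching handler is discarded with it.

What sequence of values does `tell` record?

Evaluation trace:
get @ H0 ⇒ 8
tell(6) @ H2 ⇒ log+=6
H0 returns (8, 8)
H1 returns (8, 8)
H2 returns ((8, 8), (6))
= ((8, 8), (6))

Answer: (6)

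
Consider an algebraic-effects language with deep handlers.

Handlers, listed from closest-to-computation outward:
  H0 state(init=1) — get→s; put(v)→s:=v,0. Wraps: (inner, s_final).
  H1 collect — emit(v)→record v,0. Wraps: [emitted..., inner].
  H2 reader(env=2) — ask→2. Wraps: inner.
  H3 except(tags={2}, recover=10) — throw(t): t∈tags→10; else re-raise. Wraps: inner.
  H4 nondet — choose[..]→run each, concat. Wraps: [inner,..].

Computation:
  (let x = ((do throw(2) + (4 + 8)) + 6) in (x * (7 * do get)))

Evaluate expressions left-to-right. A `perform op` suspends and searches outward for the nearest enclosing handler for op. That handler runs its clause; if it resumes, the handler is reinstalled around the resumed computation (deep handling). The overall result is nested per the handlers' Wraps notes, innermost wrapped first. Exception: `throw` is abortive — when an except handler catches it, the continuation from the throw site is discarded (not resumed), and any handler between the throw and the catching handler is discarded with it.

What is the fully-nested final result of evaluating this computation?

Answer: [10]

Working:
throw(2) @ H3 caught ⇒ 10
H4 returns [10]
= [10]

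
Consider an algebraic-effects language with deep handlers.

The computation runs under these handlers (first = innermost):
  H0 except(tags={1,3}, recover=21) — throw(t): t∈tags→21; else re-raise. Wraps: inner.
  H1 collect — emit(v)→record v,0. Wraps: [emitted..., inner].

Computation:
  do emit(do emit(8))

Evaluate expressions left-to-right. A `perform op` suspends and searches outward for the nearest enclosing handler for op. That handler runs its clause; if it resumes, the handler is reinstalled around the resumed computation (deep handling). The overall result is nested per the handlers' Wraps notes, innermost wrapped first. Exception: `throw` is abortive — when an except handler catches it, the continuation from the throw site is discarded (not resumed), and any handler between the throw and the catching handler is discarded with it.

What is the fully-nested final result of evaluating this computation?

Answer: [8, 0, 0]

Working:
emit(8) @ H1 ⇒ out+=8
emit(0) @ H1 ⇒ out+=0
H0 returns 0
H1 returns [8, 0, 0]
= [8, 0, 0]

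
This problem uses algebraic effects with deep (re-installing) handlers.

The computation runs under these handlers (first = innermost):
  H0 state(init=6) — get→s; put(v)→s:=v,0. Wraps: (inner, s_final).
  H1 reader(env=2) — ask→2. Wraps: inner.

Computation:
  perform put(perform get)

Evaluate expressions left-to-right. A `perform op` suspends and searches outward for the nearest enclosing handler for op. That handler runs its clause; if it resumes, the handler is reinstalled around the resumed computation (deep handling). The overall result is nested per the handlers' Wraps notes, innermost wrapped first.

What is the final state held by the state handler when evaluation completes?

Answer: 6

Working:
get @ H0 ⇒ 6
put(6) @ H0 ⇒ s:=6
H0 returns (0, 6)
H1 returns (0, 6)
= (0, 6)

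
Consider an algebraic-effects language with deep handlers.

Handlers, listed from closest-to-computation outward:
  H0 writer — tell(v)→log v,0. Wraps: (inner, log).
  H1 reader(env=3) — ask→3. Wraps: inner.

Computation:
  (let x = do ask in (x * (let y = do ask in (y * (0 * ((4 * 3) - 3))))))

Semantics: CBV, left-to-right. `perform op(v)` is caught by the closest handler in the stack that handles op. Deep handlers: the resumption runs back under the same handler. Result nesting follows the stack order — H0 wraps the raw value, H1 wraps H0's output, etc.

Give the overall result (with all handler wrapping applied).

Answer: (0, ())

Evaluation trace:
ask @ H1 ⇒ 3
ask @ H1 ⇒ 3
H0 returns (0, ())
H1 returns (0, ())
= (0, ())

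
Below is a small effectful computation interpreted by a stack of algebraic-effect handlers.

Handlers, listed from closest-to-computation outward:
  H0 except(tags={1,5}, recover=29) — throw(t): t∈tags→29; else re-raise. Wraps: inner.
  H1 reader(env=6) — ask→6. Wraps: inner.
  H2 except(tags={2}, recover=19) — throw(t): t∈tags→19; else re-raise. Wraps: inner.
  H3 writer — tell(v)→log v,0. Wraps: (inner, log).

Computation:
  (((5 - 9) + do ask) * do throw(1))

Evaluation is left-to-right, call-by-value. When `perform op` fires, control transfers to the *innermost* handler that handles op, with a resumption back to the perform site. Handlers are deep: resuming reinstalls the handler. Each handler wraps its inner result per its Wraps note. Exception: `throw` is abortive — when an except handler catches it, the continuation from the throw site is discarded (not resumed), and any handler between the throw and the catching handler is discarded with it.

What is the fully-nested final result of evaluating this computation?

Answer: (29, ())

Step-by-step:
ask @ H1 ⇒ 6
throw(1) @ H0 caught ⇒ 29
H1 returns 29
H2 returns 29
H3 returns (29, ())
= (29, ())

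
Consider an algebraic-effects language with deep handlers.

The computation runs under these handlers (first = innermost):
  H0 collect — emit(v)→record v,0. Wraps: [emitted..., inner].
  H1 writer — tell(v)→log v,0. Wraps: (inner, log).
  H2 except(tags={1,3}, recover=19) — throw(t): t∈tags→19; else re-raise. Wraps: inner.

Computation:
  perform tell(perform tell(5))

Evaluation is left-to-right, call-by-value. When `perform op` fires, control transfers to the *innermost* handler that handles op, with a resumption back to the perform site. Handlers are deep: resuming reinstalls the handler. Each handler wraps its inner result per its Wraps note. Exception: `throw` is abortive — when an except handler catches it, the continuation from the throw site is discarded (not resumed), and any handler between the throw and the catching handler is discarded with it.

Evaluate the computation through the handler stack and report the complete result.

Evaluation trace:
tell(5) @ H1 ⇒ log+=5
tell(0) @ H1 ⇒ log+=0
H0 returns [0]
H1 returns ([0], (5, 0))
H2 returns ([0], (5, 0))
= ([0], (5, 0))

Answer: ([0], (5, 0))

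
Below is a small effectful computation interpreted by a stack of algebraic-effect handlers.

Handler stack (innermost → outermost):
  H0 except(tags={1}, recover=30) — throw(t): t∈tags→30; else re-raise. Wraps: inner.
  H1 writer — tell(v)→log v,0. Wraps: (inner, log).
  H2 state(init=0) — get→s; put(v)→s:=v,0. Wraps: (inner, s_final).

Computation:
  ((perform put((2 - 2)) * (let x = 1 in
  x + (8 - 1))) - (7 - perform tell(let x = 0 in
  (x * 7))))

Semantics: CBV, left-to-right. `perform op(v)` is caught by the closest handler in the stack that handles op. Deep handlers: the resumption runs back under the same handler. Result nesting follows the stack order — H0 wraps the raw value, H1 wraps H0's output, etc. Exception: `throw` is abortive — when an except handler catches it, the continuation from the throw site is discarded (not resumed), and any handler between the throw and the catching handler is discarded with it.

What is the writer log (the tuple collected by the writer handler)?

Working:
put(0) @ H2 ⇒ s:=0
tell(0) @ H1 ⇒ log+=0
H0 returns -7
H1 returns (-7, (0))
H2 returns ((-7, (0)), 0)
= ((-7, (0)), 0)

Answer: (0)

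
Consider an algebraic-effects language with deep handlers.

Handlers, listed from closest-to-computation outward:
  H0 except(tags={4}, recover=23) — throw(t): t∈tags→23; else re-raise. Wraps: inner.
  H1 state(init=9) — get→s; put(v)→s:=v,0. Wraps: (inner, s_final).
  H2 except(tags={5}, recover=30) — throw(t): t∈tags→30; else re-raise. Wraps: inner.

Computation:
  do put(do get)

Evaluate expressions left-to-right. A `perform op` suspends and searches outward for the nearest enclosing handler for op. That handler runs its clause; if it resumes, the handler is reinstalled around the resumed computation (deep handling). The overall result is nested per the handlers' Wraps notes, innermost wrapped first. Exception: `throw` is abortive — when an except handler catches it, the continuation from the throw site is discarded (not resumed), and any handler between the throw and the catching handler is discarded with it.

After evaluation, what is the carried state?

Working:
get @ H1 ⇒ 9
put(9) @ H1 ⇒ s:=9
H0 returns 0
H1 returns (0, 9)
H2 returns (0, 9)
= (0, 9)

Answer: 9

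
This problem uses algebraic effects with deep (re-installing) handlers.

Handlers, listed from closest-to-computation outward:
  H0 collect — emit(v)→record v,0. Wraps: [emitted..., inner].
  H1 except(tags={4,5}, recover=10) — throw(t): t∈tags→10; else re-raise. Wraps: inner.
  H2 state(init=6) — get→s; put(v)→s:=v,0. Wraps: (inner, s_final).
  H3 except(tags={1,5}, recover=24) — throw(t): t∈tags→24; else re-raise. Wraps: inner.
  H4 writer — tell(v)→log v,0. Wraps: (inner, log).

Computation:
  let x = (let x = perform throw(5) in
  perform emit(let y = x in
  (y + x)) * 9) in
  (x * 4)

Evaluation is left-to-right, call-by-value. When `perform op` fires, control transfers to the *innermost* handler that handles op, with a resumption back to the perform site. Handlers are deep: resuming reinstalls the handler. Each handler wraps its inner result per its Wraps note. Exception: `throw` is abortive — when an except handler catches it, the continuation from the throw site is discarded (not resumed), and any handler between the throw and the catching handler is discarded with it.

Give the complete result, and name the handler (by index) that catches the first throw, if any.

Answer: ((10, 6), ()) ; first throw caught by: H1

Step-by-step:
throw(5) @ H1 caught ⇒ 10
H2 returns (10, 6)
H3 returns (10, 6)
H4 returns ((10, 6), ())
= ((10, 6), ())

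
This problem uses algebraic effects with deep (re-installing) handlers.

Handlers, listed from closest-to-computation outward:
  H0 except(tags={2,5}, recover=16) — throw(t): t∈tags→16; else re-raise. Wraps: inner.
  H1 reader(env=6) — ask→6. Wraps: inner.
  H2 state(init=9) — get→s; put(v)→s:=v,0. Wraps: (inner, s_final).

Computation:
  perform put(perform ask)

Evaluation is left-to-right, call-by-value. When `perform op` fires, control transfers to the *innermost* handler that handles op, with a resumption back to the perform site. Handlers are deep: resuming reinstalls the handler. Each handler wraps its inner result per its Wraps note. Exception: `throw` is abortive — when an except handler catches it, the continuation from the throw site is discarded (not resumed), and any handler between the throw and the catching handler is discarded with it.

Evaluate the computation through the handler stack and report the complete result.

Answer: (0, 6)

Step-by-step:
ask @ H1 ⇒ 6
put(6) @ H2 ⇒ s:=6
H0 returns 0
H1 returns 0
H2 returns (0, 6)
= (0, 6)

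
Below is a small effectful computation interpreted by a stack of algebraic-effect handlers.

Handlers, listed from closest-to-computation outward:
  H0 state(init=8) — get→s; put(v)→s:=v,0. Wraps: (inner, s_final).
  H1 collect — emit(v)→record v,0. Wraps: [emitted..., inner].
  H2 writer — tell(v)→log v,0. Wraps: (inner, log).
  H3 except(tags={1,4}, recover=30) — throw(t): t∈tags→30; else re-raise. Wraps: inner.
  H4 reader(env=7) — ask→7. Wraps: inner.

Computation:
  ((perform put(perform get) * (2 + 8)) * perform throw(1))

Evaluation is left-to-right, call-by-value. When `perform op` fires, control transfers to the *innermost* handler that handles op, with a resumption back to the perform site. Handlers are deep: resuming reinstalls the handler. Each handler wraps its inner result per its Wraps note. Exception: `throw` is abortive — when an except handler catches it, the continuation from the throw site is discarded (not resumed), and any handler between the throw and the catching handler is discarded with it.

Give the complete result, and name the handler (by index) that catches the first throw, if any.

Evaluation trace:
get @ H0 ⇒ 8
put(8) @ H0 ⇒ s:=8
throw(1) @ H3 caught ⇒ 30
H4 returns 30
= 30

Answer: 30 ; first throw caught by: H3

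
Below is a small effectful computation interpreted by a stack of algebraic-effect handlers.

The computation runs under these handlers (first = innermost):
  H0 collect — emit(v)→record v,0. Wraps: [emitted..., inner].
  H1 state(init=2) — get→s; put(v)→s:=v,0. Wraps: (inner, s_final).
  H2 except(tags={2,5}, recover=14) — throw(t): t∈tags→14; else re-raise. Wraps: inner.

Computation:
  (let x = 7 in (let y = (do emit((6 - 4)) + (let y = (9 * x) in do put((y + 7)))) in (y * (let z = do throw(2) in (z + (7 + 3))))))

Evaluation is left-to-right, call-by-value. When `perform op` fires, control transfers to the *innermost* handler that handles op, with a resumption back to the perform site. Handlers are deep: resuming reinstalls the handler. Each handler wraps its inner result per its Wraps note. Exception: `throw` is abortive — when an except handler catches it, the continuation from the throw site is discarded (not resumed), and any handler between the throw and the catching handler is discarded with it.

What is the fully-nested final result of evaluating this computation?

Answer: 14

Evaluation trace:
emit(2) @ H0 ⇒ out+=2
put(70) @ H1 ⇒ s:=70
throw(2) @ H2 caught ⇒ 14
= 14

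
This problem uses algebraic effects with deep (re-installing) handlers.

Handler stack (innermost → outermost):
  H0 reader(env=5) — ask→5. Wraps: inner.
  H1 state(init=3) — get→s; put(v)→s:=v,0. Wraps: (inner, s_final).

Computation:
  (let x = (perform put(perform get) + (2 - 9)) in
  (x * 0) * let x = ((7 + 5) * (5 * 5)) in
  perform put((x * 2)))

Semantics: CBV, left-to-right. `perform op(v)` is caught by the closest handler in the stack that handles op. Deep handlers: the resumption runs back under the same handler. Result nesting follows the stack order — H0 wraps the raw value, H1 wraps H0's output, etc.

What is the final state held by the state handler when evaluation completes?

Answer: 600

Working:
get @ H1 ⇒ 3
put(3) @ H1 ⇒ s:=3
put(600) @ H1 ⇒ s:=600
H0 returns 0
H1 returns (0, 600)
= (0, 600)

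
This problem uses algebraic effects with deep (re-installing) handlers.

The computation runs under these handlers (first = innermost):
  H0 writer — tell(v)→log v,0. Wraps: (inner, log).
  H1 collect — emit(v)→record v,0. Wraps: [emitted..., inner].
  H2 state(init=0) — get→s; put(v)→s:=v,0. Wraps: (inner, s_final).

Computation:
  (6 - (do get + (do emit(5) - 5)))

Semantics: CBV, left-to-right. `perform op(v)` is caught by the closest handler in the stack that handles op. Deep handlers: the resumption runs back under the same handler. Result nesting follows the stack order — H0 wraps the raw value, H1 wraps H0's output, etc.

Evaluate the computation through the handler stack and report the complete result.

Answer: ([5, (11, ())], 0)

Working:
get @ H2 ⇒ 0
emit(5) @ H1 ⇒ out+=5
H0 returns (11, ())
H1 returns [5, (11, ())]
H2 returns ([5, (11, ())], 0)
= ([5, (11, ())], 0)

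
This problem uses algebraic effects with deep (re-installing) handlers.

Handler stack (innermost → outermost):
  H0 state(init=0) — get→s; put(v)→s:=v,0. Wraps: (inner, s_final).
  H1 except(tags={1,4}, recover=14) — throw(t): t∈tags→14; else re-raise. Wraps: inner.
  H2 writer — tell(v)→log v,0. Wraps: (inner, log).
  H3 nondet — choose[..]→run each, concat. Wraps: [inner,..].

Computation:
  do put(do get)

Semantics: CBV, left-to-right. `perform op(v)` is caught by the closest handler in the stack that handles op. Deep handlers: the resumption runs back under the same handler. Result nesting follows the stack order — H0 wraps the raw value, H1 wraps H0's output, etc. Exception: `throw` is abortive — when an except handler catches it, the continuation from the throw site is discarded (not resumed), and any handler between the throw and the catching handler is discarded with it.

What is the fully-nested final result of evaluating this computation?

Step-by-step:
get @ H0 ⇒ 0
put(0) @ H0 ⇒ s:=0
H0 returns (0, 0)
H1 returns (0, 0)
H2 returns ((0, 0), ())
H3 returns [((0, 0), ())]
= [((0, 0), ())]

Answer: [((0, 0), ())]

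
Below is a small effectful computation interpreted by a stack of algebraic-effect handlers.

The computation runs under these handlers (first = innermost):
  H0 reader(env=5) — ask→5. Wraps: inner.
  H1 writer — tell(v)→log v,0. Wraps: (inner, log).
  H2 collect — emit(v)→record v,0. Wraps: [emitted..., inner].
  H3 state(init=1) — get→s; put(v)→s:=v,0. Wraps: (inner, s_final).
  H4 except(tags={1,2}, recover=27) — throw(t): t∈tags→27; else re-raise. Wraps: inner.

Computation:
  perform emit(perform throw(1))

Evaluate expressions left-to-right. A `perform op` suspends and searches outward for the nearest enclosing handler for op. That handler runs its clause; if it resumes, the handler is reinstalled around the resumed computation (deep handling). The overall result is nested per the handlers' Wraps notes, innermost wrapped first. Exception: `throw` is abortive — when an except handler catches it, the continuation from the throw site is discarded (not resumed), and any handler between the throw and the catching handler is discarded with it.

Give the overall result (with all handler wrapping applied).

Answer: 27

Step-by-step:
throw(1) @ H4 caught ⇒ 27
= 27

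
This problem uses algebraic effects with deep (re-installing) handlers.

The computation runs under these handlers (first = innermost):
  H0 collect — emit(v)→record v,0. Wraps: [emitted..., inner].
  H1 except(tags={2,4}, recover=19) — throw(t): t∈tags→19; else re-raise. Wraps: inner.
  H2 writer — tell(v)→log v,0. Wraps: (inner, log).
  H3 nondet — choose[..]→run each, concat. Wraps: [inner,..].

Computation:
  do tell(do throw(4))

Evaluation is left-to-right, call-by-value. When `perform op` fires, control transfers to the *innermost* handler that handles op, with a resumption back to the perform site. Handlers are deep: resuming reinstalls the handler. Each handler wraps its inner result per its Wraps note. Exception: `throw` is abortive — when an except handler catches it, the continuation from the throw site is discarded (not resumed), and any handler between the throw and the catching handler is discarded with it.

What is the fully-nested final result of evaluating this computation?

Working:
throw(4) @ H1 caught ⇒ 19
H2 returns (19, ())
H3 returns [(19, ())]
= [(19, ())]

Answer: [(19, ())]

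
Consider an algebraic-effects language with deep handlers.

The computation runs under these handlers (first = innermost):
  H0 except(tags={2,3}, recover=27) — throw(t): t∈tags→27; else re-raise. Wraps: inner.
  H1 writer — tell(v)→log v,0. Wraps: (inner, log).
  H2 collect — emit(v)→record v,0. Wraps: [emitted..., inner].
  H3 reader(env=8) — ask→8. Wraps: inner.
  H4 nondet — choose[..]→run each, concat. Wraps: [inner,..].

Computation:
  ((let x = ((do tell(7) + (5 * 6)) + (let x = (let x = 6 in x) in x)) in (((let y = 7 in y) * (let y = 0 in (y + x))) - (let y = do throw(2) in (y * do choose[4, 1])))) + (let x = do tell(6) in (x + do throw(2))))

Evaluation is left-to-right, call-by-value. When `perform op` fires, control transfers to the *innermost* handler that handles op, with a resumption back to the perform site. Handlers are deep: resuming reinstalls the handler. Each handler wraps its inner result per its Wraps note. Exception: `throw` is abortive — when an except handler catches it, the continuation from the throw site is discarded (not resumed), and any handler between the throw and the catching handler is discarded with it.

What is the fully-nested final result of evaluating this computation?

Answer: [[(27, (7))]]

Evaluation trace:
tell(7) @ H1 ⇒ log+=7
throw(2) @ H0 caught ⇒ 27
H1 returns (27, (7))
H2 returns [(27, (7))]
H3 returns [(27, (7))]
H4 returns [[(27, (7))]]
= [[(27, (7))]]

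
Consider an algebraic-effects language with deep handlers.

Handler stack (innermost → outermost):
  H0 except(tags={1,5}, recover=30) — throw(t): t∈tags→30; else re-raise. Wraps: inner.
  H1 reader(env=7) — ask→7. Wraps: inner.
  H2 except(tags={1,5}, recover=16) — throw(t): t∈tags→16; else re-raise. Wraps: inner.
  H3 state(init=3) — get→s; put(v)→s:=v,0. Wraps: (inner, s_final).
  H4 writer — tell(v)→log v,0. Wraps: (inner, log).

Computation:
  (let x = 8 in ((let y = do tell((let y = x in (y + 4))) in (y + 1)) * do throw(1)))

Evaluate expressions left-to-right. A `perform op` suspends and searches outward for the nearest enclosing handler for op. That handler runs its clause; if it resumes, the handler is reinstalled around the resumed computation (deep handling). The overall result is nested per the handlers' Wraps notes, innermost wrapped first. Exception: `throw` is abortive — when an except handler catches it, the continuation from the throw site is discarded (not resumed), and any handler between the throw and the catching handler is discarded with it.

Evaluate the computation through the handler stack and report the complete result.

Answer: ((30, 3), (12))

Step-by-step:
tell(12) @ H4 ⇒ log+=12
throw(1) @ H0 caught ⇒ 30
H1 returns 30
H2 returns 30
H3 returns (30, 3)
H4 returns ((30, 3), (12))
= ((30, 3), (12))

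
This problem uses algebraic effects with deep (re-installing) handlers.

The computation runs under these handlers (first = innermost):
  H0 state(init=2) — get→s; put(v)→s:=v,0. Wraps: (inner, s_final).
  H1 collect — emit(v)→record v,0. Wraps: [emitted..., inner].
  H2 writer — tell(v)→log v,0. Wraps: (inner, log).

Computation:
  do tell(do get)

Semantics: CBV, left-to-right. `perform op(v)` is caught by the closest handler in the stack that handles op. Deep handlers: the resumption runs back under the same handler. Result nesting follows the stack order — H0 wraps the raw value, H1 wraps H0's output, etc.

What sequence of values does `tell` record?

Working:
get @ H0 ⇒ 2
tell(2) @ H2 ⇒ log+=2
H0 returns (0, 2)
H1 returns [(0, 2)]
H2 returns ([(0, 2)], (2))
= ([(0, 2)], (2))

Answer: (2)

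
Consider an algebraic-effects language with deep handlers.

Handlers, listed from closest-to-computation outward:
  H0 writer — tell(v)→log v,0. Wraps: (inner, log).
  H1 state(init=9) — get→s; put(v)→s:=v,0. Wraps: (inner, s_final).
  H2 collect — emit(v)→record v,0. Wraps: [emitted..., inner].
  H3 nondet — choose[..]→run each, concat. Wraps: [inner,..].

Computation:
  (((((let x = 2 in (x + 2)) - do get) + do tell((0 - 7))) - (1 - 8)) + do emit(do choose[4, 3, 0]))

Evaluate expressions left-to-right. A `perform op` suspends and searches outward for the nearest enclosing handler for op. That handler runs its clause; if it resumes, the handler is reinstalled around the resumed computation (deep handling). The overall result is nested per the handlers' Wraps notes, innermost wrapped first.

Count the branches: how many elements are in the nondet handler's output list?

Working:
get @ H1 ⇒ 9
tell(-7) @ H0 ⇒ log+=-7
choose[4, 3, 0] @ H3
  branch[0] choose=4:
    emit(4) @ H2 ⇒ out+=4
    H0 returns (2, (-7))
    H1 returns ((2, (-7)), 9)
    H2 returns [4, ((2, (-7)), 9)]
    H3 returns [[4, ((2, (-7)), 9)]]
  branch[1] choose=3:
    emit(3) @ H2 ⇒ out+=3
    H0 returns (2, (-7))
    H1 returns ((2, (-7)), 9)
    H2 returns [3, ((2, (-7)), 9)]
    H3 returns [[3, ((2, (-7)), 9)]]
  branch[2] choose=0:
    emit(0) @ H2 ⇒ out+=0
    H0 returns (2, (-7))
    H1 returns ((2, (-7)), 9)
    H2 returns [0, ((2, (-7)), 9)]
    H3 returns [[0, ((2, (-7)), 9)]]
= [[4, ((2, (-7)), 9)], [3, ((2, (-7)), 9)], [0, ((2, (-7)), 9)]]

Answer: 3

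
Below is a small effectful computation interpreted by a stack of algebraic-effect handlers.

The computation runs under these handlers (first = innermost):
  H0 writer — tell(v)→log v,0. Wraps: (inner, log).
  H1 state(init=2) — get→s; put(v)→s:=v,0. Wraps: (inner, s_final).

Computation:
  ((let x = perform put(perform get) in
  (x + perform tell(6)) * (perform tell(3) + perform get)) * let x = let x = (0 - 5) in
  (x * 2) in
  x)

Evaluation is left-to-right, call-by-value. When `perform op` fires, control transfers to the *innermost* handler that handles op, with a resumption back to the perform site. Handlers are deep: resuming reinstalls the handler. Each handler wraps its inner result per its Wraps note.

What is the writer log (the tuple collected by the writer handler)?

Answer: (6, 3)

Evaluation trace:
get @ H1 ⇒ 2
put(2) @ H1 ⇒ s:=2
tell(6) @ H0 ⇒ log+=6
tell(3) @ H0 ⇒ log+=3
get @ H1 ⇒ 2
H0 returns (0, (6, 3))
H1 returns ((0, (6, 3)), 2)
= ((0, (6, 3)), 2)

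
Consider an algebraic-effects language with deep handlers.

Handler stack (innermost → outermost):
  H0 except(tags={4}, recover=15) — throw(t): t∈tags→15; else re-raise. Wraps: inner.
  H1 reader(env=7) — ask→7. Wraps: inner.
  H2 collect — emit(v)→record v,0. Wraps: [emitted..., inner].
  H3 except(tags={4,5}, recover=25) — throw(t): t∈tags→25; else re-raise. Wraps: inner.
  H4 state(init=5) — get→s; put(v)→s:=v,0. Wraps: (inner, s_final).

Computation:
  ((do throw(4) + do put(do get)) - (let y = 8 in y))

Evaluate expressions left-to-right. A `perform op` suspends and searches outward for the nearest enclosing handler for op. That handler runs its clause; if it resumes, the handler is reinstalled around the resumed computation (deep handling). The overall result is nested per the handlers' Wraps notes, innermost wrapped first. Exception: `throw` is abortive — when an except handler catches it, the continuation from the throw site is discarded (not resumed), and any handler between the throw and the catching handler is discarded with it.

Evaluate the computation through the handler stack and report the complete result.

Working:
throw(4) @ H0 caught ⇒ 15
H1 returns 15
H2 returns [15]
H3 returns [15]
H4 returns ([15], 5)
= ([15], 5)

Answer: ([15], 5)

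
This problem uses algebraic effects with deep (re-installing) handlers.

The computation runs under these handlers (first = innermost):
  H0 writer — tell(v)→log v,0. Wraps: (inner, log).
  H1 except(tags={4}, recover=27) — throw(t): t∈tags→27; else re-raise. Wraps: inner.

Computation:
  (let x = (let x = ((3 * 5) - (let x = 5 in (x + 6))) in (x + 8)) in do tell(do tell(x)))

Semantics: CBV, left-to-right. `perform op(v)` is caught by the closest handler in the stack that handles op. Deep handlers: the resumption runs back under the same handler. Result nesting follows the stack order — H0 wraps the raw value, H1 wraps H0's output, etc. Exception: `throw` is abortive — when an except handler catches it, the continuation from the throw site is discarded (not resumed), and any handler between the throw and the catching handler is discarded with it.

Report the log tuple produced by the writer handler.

Answer: (12, 0)

Working:
tell(12) @ H0 ⇒ log+=12
tell(0) @ H0 ⇒ log+=0
H0 returns (0, (12, 0))
H1 returns (0, (12, 0))
= (0, (12, 0))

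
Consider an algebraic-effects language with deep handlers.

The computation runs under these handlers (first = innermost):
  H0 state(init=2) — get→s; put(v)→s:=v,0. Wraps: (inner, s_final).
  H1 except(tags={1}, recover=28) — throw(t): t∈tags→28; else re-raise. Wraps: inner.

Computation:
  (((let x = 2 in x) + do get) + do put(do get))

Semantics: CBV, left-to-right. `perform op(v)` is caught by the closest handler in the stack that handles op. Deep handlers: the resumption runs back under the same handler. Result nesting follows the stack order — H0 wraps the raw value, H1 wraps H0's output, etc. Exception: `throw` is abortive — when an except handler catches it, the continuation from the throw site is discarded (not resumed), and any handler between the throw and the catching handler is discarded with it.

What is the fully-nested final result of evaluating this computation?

Answer: (4, 2)

Step-by-step:
get @ H0 ⇒ 2
get @ H0 ⇒ 2
put(2) @ H0 ⇒ s:=2
H0 returns (4, 2)
H1 returns (4, 2)
= (4, 2)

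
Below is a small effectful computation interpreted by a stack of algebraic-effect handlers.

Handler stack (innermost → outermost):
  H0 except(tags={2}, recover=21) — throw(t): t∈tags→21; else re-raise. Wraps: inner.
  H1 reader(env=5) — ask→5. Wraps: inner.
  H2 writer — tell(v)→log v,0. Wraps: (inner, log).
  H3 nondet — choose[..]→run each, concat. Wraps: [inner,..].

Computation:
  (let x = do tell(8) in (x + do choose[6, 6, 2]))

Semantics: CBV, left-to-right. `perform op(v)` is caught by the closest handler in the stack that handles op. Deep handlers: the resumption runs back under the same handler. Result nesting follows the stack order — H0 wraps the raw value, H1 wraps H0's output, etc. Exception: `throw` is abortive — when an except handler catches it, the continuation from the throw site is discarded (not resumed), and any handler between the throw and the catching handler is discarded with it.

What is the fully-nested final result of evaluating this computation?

Step-by-step:
tell(8) @ H2 ⇒ log+=8
choose[6, 6, 2] @ H3
  branch[0] choose=6:
    H0 returns 6
    H1 returns 6
    H2 returns (6, (8))
    H3 returns [(6, (8))]
  branch[1] choose=6:
    H0 returns 6
    H1 returns 6
    H2 returns (6, (8))
    H3 returns [(6, (8))]
  branch[2] choose=2:
    H0 returns 2
    H1 returns 2
    H2 returns (2, (8))
    H3 returns [(2, (8))]
= [(6, (8)), (6, (8)), (2, (8))]

Answer: [(6, (8)), (6, (8)), (2, (8))]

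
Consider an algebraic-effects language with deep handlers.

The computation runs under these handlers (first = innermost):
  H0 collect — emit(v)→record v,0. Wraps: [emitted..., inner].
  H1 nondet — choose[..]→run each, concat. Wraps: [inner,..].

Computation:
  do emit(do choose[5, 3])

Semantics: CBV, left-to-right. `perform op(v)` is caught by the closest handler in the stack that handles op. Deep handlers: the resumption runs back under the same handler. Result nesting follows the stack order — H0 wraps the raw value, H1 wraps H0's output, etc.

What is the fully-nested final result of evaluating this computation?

Evaluation trace:
choose[5, 3] @ H1
  branch[0] choose=5:
    emit(5) @ H0 ⇒ out+=5
    H0 returns [5, 0]
    H1 returns [[5, 0]]
  branch[1] choose=3:
    emit(3) @ H0 ⇒ out+=3
    H0 returns [3, 0]
    H1 returns [[3, 0]]
= [[5, 0], [3, 0]]

Answer: [[5, 0], [3, 0]]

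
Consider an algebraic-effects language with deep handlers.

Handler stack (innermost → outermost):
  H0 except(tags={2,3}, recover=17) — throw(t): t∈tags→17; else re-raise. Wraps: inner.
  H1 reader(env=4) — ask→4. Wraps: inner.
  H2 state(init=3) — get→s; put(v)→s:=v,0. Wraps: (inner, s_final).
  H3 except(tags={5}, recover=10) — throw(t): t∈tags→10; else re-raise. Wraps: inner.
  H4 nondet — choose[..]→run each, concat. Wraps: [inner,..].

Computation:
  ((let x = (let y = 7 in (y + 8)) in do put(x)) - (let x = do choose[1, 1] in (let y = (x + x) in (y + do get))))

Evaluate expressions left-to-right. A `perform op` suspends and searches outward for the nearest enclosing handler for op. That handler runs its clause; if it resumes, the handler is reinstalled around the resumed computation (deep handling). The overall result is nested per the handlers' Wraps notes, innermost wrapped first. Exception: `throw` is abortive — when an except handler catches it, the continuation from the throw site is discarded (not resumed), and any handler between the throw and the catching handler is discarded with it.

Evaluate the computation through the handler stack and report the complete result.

Answer: [(-17, 15), (-17, 15)]

Working:
put(15) @ H2 ⇒ s:=15
choose[1, 1] @ H4
  branch[0] choose=1:
    get @ H2 ⇒ 15
    H0 returns -17
    H1 returns -17
    H2 returns (-17, 15)
    H3 returns (-17, 15)
    H4 returns [(-17, 15)]
  branch[1] choose=1:
    get @ H2 ⇒ 15
    H0 returns -17
    H1 returns -17
    H2 returns (-17, 15)
    H3 returns (-17, 15)
    H4 returns [(-17, 15)]
= [(-17, 15), (-17, 15)]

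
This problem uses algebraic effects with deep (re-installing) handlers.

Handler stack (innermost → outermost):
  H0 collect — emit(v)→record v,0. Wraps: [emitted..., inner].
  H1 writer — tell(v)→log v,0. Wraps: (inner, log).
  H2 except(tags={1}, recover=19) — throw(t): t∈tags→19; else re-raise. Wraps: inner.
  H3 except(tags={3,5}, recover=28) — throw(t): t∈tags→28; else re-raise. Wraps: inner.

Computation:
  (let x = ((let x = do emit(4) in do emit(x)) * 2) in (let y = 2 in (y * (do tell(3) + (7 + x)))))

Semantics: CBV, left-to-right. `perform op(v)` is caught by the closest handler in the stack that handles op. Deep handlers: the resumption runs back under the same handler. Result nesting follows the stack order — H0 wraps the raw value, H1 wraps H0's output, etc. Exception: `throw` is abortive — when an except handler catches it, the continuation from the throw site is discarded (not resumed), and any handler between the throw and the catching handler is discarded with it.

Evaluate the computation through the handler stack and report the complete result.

Evaluation trace:
emit(4) @ H0 ⇒ out+=4
emit(0) @ H0 ⇒ out+=0
tell(3) @ H1 ⇒ log+=3
H0 returns [4, 0, 14]
H1 returns ([4, 0, 14], (3))
H2 returns ([4, 0, 14], (3))
H3 returns ([4, 0, 14], (3))
= ([4, 0, 14], (3))

Answer: ([4, 0, 14], (3))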